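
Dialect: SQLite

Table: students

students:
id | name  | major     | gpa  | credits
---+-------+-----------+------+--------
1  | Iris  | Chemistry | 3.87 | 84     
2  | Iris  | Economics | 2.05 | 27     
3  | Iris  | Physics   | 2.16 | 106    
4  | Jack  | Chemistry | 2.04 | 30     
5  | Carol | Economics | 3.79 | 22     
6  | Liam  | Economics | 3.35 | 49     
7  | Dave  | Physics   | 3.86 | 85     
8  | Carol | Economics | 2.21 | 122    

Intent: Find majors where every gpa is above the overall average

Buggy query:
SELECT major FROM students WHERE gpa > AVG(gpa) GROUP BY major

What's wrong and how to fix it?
Bug: WHERE evaluates per row before aggregation, so AVG() is unavailable

Fix: Use a subquery for AVG and a HAVING MIN(...) filter so the condition holds for every row in the group

Corrected query:
SELECT major FROM students GROUP BY major HAVING MIN(gpa) > (SELECT AVG(gpa) FROM students)

Result:
(no rows)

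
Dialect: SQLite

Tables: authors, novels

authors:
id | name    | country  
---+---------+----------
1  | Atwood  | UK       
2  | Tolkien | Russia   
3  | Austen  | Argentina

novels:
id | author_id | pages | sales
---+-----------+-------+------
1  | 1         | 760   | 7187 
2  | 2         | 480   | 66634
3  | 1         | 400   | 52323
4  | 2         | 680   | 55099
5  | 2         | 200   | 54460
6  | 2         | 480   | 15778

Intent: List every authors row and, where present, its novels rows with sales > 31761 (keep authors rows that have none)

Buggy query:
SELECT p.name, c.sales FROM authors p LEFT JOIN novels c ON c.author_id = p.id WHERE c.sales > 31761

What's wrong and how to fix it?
Bug: A WHERE condition on the right-hand table after LEFT JOIN drops unmatched parents

Fix: Put 'c.sales > 31761' in the JOIN's ON clause instead of WHERE

Corrected query:
SELECT p.name, c.sales FROM authors p LEFT JOIN novels c ON c.author_id = p.id AND c.sales > 31761

Result:
name    | sales
--------+------
Atwood  | 52323
Tolkien | 54460
Tolkien | 55099
Tolkien | 66634
Austen  | NULL 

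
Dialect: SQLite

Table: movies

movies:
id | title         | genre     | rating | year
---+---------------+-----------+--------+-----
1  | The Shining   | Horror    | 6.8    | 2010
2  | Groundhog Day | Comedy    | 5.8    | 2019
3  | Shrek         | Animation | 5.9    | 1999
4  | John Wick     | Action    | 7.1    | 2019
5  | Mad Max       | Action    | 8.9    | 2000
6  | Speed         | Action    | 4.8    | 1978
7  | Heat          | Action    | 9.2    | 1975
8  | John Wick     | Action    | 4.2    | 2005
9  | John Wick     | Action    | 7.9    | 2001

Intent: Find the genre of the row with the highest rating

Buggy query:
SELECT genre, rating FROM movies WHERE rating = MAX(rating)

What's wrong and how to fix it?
Bug: MAX(rating) is an aggregate and cannot be used directly in WHERE

Fix: Wrap MAX in a scalar subquery so WHERE compares against a single value

Corrected query:
SELECT genre, rating FROM movies WHERE rating = (SELECT MAX(rating) FROM movies)

Result:
genre  | rating
-------+-------
Action | 9.2   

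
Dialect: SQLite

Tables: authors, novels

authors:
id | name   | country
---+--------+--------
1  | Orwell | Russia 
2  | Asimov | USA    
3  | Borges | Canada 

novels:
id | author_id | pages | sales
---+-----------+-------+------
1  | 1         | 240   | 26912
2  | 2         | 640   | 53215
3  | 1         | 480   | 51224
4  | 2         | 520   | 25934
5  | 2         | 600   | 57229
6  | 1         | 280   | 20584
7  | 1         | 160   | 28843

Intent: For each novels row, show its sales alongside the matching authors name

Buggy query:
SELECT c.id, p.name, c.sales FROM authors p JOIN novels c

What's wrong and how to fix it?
Bug: Missing join condition: each novels row is matched to all authors rows instead of just its own

Fix: Specify the join condition linking the foreign key to the parent id

Corrected query:
SELECT c.id, p.name, c.sales FROM authors p JOIN novels c ON c.author_id = p.id

Result:
id | name   | sales
---+--------+------
1  | Orwell | 26912
2  | Asimov | 53215
3  | Orwell | 51224
4  | Asimov | 25934
5  | Asimov | 57229
6  | Orwell | 20584
7  | Orwell | 28843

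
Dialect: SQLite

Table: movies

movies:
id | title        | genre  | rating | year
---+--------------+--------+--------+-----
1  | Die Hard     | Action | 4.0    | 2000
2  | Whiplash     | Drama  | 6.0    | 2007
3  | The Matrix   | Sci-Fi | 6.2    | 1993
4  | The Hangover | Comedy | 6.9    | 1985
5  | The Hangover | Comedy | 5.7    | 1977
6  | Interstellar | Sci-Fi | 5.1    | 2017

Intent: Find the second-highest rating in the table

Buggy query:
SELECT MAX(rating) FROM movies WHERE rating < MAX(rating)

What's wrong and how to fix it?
Bug: The inner MAX is an aggregate inside WHERE, which is not allowed

Fix: Compute the overall MAX in a subquery, then take MAX of rows below it

Corrected query:
SELECT MAX(rating) FROM movies WHERE rating < (SELECT MAX(rating) FROM movies)

Result:
MAX(rating)
-----------
6.2        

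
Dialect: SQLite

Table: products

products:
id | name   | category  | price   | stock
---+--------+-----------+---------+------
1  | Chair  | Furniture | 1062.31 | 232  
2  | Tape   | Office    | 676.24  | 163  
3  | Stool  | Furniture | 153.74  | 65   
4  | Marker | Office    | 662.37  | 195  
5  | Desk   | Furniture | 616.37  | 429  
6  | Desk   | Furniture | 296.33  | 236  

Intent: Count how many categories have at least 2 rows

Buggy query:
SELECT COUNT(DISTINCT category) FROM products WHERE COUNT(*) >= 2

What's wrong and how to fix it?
Bug: COUNT(*) cannot appear in WHERE; the per-group count doesn't exist yet

Fix: Use a subquery that GROUPs and filters with HAVING, then count its rows

Corrected query:
SELECT COUNT(*) FROM (SELECT category FROM products GROUP BY category HAVING COUNT(*) >= 2)

Result:
COUNT(*)
--------
2       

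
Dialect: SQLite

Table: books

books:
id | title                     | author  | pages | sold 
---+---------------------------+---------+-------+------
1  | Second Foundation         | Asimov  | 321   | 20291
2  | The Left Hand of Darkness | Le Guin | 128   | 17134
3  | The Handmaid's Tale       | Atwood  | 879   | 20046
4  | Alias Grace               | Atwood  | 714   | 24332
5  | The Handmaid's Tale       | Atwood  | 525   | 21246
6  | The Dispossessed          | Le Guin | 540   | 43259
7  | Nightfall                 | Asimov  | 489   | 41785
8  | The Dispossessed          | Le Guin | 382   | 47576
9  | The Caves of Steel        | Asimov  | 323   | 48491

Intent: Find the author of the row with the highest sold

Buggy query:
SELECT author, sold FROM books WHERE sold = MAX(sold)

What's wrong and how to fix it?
Bug: WHERE is evaluated per row; an aggregate over the whole table isn't defined there

Fix: Use a subquery: WHERE sold = (SELECT MAX(sold) FROM books)

Corrected query:
SELECT author, sold FROM books WHERE sold = (SELECT MAX(sold) FROM books)

Result:
author | sold 
-------+------
Asimov | 48491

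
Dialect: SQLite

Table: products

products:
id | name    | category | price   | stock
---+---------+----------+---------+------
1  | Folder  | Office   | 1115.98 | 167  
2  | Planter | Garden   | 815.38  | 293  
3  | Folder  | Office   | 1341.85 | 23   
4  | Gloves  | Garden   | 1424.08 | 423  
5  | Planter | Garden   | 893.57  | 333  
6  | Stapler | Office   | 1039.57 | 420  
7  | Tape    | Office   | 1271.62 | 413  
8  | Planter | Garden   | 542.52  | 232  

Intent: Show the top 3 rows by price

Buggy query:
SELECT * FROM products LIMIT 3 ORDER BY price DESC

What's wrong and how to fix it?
Bug: LIMIT must come after ORDER BY

Fix: Swap the clauses: ORDER BY first, then LIMIT

Corrected query:
SELECT * FROM products ORDER BY price DESC LIMIT 3

Result:
id | name   | category | price   | stock
---+--------+----------+---------+------
4  | Gloves | Garden   | 1424.08 | 423  
3  | Folder | Office   | 1341.85 | 23   
7  | Tape   | Office   | 1271.62 | 413  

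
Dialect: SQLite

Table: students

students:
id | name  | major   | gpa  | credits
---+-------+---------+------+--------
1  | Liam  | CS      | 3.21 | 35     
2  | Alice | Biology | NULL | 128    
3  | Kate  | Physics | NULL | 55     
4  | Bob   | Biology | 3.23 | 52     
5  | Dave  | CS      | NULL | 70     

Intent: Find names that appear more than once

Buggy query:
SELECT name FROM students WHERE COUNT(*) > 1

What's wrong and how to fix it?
Bug: COUNT(*) is an aggregate and cannot be used in WHERE

Fix: GROUP BY name, then filter groups with HAVING COUNT(*) > 1

Corrected query:
SELECT name FROM students GROUP BY name HAVING COUNT(*) > 1

Result:
(no rows)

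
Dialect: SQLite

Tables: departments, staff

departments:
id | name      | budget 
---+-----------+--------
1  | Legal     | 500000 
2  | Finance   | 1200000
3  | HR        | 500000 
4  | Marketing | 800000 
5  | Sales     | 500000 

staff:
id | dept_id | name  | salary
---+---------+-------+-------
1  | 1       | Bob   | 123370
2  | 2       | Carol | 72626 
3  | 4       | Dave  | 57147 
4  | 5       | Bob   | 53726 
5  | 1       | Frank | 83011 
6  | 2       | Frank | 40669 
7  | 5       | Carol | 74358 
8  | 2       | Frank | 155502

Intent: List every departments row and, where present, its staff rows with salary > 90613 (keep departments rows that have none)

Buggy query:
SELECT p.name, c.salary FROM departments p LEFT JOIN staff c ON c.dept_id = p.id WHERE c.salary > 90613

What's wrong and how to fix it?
Bug: Filtering c.salary in WHERE discards the NULL rows produced by LEFT JOIN, turning it into an inner join

Fix: Put 'c.salary > 90613' in the JOIN's ON clause instead of WHERE

Corrected query:
SELECT p.name, c.salary FROM departments p LEFT JOIN staff c ON c.dept_id = p.id AND c.salary > 90613

Result:
name      | salary
----------+-------
Legal     | 123370
Finance   | 155502
HR        | NULL  
Marketing | NULL  
Sales     | NULL  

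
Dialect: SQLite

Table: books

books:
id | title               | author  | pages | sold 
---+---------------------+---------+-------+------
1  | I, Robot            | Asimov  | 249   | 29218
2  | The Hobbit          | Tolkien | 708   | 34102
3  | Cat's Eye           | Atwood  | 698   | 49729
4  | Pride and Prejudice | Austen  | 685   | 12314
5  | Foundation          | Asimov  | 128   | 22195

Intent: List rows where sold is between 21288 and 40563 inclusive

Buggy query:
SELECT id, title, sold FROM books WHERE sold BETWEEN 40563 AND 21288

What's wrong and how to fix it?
Bug: The bounds are reversed; BETWEEN a AND b requires a <= b to match anything

Fix: Write BETWEEN 21288 AND 40563

Corrected query:
SELECT id, title, sold FROM books WHERE sold BETWEEN 21288 AND 40563

Result:
id | title      | sold 
---+------------+------
1  | I, Robot   | 29218
2  | The Hobbit | 34102
5  | Foundation | 22195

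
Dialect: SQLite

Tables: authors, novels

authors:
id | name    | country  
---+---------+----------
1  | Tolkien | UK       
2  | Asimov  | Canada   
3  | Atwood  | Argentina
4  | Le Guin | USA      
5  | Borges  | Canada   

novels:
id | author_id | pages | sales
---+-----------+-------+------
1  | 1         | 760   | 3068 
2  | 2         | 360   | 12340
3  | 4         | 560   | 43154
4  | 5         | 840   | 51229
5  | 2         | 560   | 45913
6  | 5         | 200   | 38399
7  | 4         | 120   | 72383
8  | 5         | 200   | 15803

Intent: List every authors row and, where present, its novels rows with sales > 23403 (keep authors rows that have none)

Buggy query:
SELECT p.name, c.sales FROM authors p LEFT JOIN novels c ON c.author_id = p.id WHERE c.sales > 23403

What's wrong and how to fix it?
Bug: Filtering c.sales in WHERE discards the NULL rows produced by LEFT JOIN, turning it into an inner join

Fix: Move the right-table condition into the ON clause so unmatched parents are kept

Corrected query:
SELECT p.name, c.sales FROM authors p LEFT JOIN novels c ON c.author_id = p.id AND c.sales > 23403

Result:
name    | sales
--------+------
Tolkien | NULL 
Asimov  | 45913
Atwood  | NULL 
Le Guin | 43154
Le Guin | 72383
Borges  | 38399
Borges  | 51229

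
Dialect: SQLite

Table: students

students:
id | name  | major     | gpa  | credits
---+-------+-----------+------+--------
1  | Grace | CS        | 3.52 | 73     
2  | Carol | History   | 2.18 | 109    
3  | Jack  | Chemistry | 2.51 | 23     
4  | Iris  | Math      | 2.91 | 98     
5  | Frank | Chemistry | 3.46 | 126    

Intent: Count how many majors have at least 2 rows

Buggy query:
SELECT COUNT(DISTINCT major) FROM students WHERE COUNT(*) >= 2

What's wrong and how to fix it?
Bug: COUNT(*) cannot appear in WHERE; the per-group count doesn't exist yet

Fix: Group first with HAVING COUNT(*) >= 2, then COUNT the resulting groups

Corrected query:
SELECT COUNT(*) FROM (SELECT major FROM students GROUP BY major HAVING COUNT(*) >= 2)

Result:
COUNT(*)
--------
1       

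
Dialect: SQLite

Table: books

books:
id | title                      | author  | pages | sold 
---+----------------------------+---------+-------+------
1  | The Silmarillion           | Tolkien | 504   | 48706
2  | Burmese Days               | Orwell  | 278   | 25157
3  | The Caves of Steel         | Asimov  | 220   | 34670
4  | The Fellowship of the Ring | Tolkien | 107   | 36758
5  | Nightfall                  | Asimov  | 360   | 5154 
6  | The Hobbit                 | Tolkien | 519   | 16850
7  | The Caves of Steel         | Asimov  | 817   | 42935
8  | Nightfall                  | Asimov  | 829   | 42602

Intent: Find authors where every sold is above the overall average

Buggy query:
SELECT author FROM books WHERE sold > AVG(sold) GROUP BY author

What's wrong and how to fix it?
Bug: AVG() is an aggregate; it can't sit directly in WHERE

Fix: Use a subquery for AVG and a HAVING MIN(...) filter so the condition holds for every row in the group

Corrected query:
SELECT author FROM books GROUP BY author HAVING MIN(sold) > (SELECT AVG(sold) FROM books)

Result:
(no rows)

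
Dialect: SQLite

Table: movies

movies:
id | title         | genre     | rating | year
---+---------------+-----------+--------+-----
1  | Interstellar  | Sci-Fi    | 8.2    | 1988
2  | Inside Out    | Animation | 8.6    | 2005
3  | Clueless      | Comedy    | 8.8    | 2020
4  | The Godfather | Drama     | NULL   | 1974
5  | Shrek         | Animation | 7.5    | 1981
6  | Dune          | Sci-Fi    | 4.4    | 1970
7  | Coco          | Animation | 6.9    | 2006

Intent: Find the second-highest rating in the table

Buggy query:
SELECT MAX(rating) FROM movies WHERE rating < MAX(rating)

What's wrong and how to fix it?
Bug: MAX(rating) on the right of the comparison is an aggregate-in-WHERE error

Fix: Compute the overall MAX in a subquery, then take MAX of rows below it

Corrected query:
SELECT MAX(rating) FROM movies WHERE rating < (SELECT MAX(rating) FROM movies)

Result:
MAX(rating)
-----------
8.6        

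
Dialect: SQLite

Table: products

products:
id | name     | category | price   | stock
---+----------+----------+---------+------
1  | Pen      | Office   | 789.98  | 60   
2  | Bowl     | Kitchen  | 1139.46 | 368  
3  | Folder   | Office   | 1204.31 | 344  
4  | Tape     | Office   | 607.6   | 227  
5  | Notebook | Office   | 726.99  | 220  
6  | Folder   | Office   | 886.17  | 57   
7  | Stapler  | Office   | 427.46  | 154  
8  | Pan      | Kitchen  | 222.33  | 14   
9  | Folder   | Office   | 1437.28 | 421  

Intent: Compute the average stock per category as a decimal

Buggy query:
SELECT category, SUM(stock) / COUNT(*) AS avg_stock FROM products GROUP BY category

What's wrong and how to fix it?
Bug: SUM(stock) and COUNT(*) are both integers; the division truncates the fractional part

Fix: Cast one side to REAL so the division keeps the fractional part

Corrected query:
SELECT category, SUM(stock) * 1.0 / COUNT(*) AS avg_stock FROM products GROUP BY category

Result:
category | avg_stock 
---------+-----------
Kitchen  | 191       
Office   | 211.857143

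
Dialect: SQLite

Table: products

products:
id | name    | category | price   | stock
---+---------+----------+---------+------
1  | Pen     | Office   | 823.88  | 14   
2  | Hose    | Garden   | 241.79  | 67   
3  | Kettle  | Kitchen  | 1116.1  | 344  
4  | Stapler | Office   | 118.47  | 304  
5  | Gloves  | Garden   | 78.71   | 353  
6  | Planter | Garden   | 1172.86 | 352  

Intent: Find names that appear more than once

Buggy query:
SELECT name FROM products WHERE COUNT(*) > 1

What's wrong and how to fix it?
Bug: COUNT(*) is an aggregate and cannot be used in WHERE

Fix: Group first, then use HAVING for the count condition

Corrected query:
SELECT name FROM products GROUP BY name HAVING COUNT(*) > 1

Result:
(no rows)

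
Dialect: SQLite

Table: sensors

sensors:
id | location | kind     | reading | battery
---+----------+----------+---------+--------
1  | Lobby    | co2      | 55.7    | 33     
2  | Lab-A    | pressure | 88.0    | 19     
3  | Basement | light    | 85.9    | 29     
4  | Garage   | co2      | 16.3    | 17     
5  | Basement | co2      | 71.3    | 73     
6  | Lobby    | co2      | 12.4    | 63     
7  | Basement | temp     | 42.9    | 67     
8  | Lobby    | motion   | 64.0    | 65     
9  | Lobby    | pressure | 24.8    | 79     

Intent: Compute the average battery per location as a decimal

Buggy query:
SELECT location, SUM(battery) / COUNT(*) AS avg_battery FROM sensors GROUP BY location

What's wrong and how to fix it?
Bug: Both operands are integers, so '/' performs integer division and truncates

Fix: Cast one side to REAL so the division keeps the fractional part

Corrected query:
SELECT location, SUM(battery) * 1.0 / COUNT(*) AS avg_battery FROM sensors GROUP BY location

Result:
location | avg_battery
---------+------------
Basement | 56.333333  
Garage   | 17         
Lab-A    | 19         
Lobby    | 60         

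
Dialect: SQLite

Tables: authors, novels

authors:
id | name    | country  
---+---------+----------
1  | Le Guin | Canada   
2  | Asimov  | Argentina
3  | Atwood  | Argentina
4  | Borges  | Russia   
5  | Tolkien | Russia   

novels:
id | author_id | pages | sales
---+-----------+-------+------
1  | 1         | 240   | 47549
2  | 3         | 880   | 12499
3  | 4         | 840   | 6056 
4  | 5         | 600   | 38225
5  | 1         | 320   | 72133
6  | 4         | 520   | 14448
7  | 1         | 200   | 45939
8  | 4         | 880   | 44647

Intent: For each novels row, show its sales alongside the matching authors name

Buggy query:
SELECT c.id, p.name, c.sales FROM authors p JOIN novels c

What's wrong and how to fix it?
Bug: JOIN with no ON clause produces a cartesian product; every novels row pairs with every authors row

Fix: Add ON c.author_id = p.id to the JOIN

Corrected query:
SELECT c.id, p.name, c.sales FROM authors p JOIN novels c ON c.author_id = p.id

Result:
id | name    | sales
---+---------+------
1  | Le Guin | 47549
2  | Atwood  | 12499
3  | Borges  | 6056 
4  | Tolkien | 38225
5  | Le Guin | 72133
6  | Borges  | 14448
7  | Le Guin | 45939
8  | Borges  | 44647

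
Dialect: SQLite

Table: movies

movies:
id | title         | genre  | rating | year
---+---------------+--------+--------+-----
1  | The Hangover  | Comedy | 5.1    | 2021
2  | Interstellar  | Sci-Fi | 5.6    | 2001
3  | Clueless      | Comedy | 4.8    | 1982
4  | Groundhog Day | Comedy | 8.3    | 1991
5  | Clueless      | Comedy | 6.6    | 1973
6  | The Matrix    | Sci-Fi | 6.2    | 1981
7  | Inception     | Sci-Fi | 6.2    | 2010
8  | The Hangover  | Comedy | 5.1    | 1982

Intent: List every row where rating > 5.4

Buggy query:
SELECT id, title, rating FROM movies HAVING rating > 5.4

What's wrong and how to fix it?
Bug: This is a non-aggregate query (no GROUP BY, no aggregates), so in SQLite the HAVING clause is invalid here; a row-level condition belongs in WHERE

Fix: Replace HAVING with WHERE since the condition applies to individual rows

Corrected query:
SELECT id, title, rating FROM movies WHERE rating > 5.4

Result:
id | title         | rating
---+---------------+-------
2  | Interstellar  | 5.6   
4  | Groundhog Day | 8.3   
5  | Clueless      | 6.6   
6  | The Matrix    | 6.2   
7  | Inception     | 6.2   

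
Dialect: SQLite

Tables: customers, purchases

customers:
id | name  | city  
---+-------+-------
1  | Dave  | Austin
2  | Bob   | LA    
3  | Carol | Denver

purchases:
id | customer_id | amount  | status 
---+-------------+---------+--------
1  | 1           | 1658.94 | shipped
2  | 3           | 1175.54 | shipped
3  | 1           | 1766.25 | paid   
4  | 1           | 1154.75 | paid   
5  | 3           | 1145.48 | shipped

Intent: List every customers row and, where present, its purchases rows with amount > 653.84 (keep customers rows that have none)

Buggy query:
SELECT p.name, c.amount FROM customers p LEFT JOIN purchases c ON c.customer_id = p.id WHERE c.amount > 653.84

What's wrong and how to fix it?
Bug: A WHERE condition on the right-hand table after LEFT JOIN drops unmatched parents

Fix: Move the right-table condition into the ON clause so unmatched parents are kept

Corrected query:
SELECT p.name, c.amount FROM customers p LEFT JOIN purchases c ON c.customer_id = p.id AND c.amount > 653.84

Result:
name  | amount 
------+--------
Dave  | 1154.75
Dave  | 1658.94
Dave  | 1766.25
Bob   | NULL   
Carol | 1145.48
Carol | 1175.54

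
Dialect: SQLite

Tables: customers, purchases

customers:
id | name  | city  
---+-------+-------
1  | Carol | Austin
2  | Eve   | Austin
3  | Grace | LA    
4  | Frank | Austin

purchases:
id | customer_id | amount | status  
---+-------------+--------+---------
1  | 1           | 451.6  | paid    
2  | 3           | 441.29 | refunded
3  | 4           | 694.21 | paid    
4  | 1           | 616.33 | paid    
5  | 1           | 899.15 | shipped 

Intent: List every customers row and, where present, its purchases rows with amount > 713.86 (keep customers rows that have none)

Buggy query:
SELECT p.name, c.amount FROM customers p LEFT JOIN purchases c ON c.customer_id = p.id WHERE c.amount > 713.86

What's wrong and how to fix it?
Bug: Filtering c.amount in WHERE discards the NULL rows produced by LEFT JOIN, turning it into an inner join

Fix: Move the right-table condition into the ON clause so unmatched parents are kept

Corrected query:
SELECT p.name, c.amount FROM customers p LEFT JOIN purchases c ON c.customer_id = p.id AND c.amount > 713.86

Result:
name  | amount
------+-------
Carol | 899.15
Eve   | NULL  
Grace | NULL  
Frank | NULL  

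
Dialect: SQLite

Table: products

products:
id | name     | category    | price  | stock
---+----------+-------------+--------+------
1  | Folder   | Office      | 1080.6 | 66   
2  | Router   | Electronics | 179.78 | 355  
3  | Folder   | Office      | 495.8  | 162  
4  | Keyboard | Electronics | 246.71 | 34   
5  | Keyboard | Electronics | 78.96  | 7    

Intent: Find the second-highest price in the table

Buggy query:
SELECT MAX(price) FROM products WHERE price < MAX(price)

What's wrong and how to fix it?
Bug: MAX(price) on the right of the comparison is an aggregate-in-WHERE error

Fix: Compute the overall MAX in a subquery, then take MAX of rows below it

Corrected query:
SELECT MAX(price) FROM products WHERE price < (SELECT MAX(price) FROM products)

Result:
MAX(price)
----------
495.8     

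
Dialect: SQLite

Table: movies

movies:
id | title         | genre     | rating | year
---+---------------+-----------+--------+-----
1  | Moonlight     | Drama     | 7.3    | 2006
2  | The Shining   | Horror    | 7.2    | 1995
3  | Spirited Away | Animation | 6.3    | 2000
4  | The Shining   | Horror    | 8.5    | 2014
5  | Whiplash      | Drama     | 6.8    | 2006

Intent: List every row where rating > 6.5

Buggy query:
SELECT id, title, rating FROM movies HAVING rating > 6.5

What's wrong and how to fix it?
Bug: This is a non-aggregate query (no GROUP BY, no aggregates), so in SQLite the HAVING clause is invalid here; a row-level condition belongs in WHERE

Fix: Replace HAVING with WHERE since the condition applies to individual rows

Corrected query:
SELECT id, title, rating FROM movies WHERE rating > 6.5

Result:
id | title       | rating
---+-------------+-------
1  | Moonlight   | 7.3   
2  | The Shining | 7.2   
4  | The Shining | 8.5   
5  | Whiplash    | 6.8   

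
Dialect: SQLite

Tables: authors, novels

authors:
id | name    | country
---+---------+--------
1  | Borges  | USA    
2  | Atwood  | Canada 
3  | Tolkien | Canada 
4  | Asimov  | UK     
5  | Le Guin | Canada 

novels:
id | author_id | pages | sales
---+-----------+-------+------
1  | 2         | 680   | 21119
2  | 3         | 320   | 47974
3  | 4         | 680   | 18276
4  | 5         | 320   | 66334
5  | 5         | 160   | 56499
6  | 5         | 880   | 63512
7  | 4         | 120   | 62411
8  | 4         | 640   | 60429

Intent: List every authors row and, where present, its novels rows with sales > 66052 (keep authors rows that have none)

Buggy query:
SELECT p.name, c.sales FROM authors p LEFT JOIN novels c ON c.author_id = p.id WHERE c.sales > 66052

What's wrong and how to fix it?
Bug: Filtering c.sales in WHERE discards the NULL rows produced by LEFT JOIN, turning it into an inner join

Fix: Move the right-table condition into the ON clause so unmatched parents are kept

Corrected query:
SELECT p.name, c.sales FROM authors p LEFT JOIN novels c ON c.author_id = p.id AND c.sales > 66052

Result:
name    | sales
--------+------
Borges  | NULL 
Atwood  | NULL 
Tolkien | NULL 
Asimov  | NULL 
Le Guin | 66334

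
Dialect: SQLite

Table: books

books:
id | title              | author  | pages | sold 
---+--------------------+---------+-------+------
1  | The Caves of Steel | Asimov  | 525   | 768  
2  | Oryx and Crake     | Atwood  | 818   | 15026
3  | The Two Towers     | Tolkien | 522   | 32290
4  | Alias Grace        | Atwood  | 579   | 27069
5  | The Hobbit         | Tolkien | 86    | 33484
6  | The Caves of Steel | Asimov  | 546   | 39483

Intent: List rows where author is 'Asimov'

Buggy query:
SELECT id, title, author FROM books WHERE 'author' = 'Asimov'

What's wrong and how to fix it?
Bug: Single quotes denote string literals in SQL; the column name is being compared as a constant string

Fix: Reference the column as author without single quotes

Corrected query:
SELECT id, title, author FROM books WHERE author = 'Asimov'

Result:
id | title              | author
---+--------------------+-------
1  | The Caves of Steel | Asimov
6  | The Caves of Steel | Asimov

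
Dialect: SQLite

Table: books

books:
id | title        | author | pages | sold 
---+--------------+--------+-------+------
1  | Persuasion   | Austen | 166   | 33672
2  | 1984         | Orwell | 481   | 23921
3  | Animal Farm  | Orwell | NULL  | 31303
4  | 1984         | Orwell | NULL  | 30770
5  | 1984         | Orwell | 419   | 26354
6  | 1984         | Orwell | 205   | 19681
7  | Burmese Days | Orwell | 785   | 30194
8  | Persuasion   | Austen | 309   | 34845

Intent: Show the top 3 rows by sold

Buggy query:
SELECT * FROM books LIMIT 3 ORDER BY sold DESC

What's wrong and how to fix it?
Bug: LIMIT must come after ORDER BY

Fix: Sort with ORDER BY, then apply LIMIT

Corrected query:
SELECT * FROM books ORDER BY sold DESC LIMIT 3

Result:
id | title       | author | pages | sold 
---+-------------+--------+-------+------
8  | Persuasion  | Austen | 309   | 34845
1  | Persuasion  | Austen | 166   | 33672
3  | Animal Farm | Orwell | NULL  | 31303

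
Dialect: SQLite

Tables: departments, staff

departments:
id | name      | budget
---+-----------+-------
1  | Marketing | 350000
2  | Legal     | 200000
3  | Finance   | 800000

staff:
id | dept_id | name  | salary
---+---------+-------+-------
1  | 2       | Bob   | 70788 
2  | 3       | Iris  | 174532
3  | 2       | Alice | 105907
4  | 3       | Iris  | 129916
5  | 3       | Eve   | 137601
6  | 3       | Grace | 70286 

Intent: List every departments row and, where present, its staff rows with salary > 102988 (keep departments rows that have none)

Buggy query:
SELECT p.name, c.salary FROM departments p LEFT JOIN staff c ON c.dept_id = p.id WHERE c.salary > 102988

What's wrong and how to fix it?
Bug: A WHERE condition on the right-hand table after LEFT JOIN drops unmatched parents

Fix: Put 'c.salary > 102988' in the JOIN's ON clause instead of WHERE

Corrected query:
SELECT p.name, c.salary FROM departments p LEFT JOIN staff c ON c.dept_id = p.id AND c.salary > 102988

Result:
name      | salary
----------+-------
Marketing | NULL  
Legal     | 105907
Finance   | 129916
Finance   | 137601
Finance   | 174532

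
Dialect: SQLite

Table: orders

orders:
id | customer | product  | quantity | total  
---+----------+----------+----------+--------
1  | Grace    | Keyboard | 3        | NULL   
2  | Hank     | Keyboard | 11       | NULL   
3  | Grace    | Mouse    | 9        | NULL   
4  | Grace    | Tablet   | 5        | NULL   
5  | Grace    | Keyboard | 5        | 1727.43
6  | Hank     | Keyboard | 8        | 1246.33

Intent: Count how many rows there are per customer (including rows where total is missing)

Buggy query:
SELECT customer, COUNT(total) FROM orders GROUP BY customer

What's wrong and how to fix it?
Bug: COUNT(total) skips NULLs, so groups with missing total are undercounted

Fix: Use COUNT(*) to count all rows regardless of NULL

Corrected query:
SELECT customer, COUNT(*) FROM orders GROUP BY customer

Result:
customer | COUNT(*)
---------+---------
Grace    | 4       
Hank     | 2       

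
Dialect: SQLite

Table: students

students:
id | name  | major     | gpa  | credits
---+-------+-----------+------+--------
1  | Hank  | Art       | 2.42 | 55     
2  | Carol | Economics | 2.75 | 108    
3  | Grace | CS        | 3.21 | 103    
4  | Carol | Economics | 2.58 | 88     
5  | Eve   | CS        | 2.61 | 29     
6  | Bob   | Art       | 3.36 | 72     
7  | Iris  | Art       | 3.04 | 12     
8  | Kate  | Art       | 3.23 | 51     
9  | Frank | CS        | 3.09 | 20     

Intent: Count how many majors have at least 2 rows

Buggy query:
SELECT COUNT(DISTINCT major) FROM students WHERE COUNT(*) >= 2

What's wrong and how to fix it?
Bug: WHERE filters individual rows, not groups, so a group-level COUNT is invalid there

Fix: Group first with HAVING COUNT(*) >= 2, then COUNT the resulting groups

Corrected query:
SELECT COUNT(*) FROM (SELECT major FROM students GROUP BY major HAVING COUNT(*) >= 2)

Result:
COUNT(*)
--------
3       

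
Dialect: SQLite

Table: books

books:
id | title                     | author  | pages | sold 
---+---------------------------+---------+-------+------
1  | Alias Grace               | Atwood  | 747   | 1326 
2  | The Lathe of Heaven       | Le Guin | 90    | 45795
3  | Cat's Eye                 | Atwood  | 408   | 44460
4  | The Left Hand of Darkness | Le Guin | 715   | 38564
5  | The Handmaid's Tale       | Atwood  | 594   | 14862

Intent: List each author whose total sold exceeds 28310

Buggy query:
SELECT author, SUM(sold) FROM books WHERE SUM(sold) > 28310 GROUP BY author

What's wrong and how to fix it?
Bug: WHERE runs before GROUP BY, so aggregates aren't available there

Fix: Move the aggregate condition to a HAVING clause

Corrected query:
SELECT author, SUM(sold) FROM books GROUP BY author HAVING SUM(sold) > 28310

Result:
author  | SUM(sold)
--------+----------
Atwood  | 60648    
Le Guin | 84359    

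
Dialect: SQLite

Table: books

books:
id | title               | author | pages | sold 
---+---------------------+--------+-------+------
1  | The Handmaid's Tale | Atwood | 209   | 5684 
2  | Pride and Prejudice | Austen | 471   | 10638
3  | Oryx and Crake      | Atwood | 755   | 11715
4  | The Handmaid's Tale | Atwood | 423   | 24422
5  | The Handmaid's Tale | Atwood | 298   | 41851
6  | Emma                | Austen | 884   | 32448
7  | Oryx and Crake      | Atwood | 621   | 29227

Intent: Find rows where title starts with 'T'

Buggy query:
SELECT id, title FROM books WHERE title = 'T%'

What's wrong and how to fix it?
Bug: Wildcards only work with LIKE; '=' treats '%' as a literal character

Fix: Use LIKE for wildcard pattern matching

Corrected query:
SELECT id, title FROM books WHERE title LIKE 'T%'

Result:
id | title              
---+--------------------
1  | The Handmaid's Tale
4  | The Handmaid's Tale
5  | The Handmaid's Tale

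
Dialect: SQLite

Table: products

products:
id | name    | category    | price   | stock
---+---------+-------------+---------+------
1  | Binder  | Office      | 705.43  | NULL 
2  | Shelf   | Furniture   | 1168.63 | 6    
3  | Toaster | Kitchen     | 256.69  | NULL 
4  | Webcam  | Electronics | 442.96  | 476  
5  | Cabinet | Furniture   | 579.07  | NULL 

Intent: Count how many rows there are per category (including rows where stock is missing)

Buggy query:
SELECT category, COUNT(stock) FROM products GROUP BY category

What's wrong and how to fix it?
Bug: COUNT(stock) skips NULLs, so groups with missing stock are undercounted

Fix: Replace COUNT(stock) with COUNT(*)

Corrected query:
SELECT category, COUNT(*) FROM products GROUP BY category

Result:
category    | COUNT(*)
------------+---------
Electronics | 1       
Furniture   | 2       
Kitchen     | 1       
Office      | 1       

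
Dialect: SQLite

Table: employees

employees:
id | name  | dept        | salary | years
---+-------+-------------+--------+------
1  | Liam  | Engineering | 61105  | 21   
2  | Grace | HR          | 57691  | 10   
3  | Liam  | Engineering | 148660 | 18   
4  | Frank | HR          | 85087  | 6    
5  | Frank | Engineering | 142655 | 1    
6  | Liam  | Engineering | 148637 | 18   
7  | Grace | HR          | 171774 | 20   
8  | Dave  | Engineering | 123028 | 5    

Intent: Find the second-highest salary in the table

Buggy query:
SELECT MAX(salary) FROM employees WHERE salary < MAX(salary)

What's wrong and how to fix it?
Bug: The inner MAX is an aggregate inside WHERE, which is not allowed

Fix: Put the inner MAX in a scalar subquery

Corrected query:
SELECT MAX(salary) FROM employees WHERE salary < (SELECT MAX(salary) FROM employees)

Result:
MAX(salary)
-----------
148660     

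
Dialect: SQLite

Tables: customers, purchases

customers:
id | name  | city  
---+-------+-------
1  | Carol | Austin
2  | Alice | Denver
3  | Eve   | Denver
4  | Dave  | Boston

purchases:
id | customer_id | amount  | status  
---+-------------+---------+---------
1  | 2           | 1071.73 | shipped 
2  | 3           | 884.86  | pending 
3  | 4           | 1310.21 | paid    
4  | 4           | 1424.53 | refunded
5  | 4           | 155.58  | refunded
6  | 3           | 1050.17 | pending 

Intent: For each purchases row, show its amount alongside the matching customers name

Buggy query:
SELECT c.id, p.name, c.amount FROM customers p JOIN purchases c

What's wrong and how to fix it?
Bug: JOIN with no ON clause produces a cartesian product; every purchases row pairs with every customers row

Fix: Add ON c.customer_id = p.id to the JOIN

Corrected query:
SELECT c.id, p.name, c.amount FROM customers p JOIN purchases c ON c.customer_id = p.id

Result:
id | name  | amount 
---+-------+--------
1  | Alice | 1071.73
2  | Eve   | 884.86 
3  | Dave  | 1310.21
4  | Dave  | 1424.53
5  | Dave  | 155.58 
6  | Eve   | 1050.17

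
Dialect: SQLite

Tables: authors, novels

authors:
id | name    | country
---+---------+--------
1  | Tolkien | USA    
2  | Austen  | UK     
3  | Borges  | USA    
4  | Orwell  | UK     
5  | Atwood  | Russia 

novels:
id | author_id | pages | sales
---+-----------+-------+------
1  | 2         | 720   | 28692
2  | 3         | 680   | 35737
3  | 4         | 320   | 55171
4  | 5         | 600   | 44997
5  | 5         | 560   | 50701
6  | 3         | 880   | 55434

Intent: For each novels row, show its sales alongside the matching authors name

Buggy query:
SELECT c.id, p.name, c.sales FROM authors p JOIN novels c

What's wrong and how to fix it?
Bug: JOIN with no ON clause produces a cartesian product; every novels row pairs with every authors row

Fix: Specify the join condition linking the foreign key to the parent id

Corrected query:
SELECT c.id, p.name, c.sales FROM authors p JOIN novels c ON c.author_id = p.id

Result:
id | name   | sales
---+--------+------
1  | Austen | 28692
2  | Borges | 35737
3  | Orwell | 55171
4  | Atwood | 44997
5  | Atwood | 50701
6  | Borges | 55434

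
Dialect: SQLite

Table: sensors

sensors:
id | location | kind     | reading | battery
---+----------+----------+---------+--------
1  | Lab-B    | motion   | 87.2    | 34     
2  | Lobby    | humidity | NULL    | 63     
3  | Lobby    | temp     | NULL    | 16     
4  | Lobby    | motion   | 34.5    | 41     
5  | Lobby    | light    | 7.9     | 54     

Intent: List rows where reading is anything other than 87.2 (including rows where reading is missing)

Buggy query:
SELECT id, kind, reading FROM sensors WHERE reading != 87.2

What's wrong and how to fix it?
Bug: 'reading != 87.2' is unknown when reading is NULL, so NULL rows are silently excluded

Fix: Handle NULL separately with IS NULL alongside the inequality

Corrected query:
SELECT id, kind, reading FROM sensors WHERE reading != 87.2 OR reading IS NULL

Result:
id | kind     | reading
---+----------+--------
2  | humidity | NULL   
3  | temp     | NULL   
4  | motion   | 34.5   
5  | light    | 7.9    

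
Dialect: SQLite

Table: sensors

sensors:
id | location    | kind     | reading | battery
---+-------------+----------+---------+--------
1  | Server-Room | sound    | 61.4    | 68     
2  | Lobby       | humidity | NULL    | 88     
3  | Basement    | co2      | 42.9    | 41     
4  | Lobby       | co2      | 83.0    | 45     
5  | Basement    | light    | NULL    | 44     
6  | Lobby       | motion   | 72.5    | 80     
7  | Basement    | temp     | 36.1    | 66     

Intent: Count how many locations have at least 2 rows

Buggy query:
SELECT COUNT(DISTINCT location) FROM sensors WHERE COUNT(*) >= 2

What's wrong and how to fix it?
Bug: WHERE filters individual rows, not groups, so a group-level COUNT is invalid there

Fix: Group first with HAVING COUNT(*) >= 2, then COUNT the resulting groups

Corrected query:
SELECT COUNT(*) FROM (SELECT location FROM sensors GROUP BY location HAVING COUNT(*) >= 2)

Result:
COUNT(*)
--------
2       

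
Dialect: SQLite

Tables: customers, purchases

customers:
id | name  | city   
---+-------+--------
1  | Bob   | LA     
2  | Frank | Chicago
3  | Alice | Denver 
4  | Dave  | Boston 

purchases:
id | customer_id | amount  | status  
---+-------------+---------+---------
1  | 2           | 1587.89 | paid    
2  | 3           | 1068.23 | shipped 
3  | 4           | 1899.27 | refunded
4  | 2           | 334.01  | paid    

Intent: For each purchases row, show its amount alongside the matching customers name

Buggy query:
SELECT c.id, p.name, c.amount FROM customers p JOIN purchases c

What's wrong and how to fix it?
Bug: Missing join condition: each purchases row is matched to all customers rows instead of just its own

Fix: Add ON c.customer_id = p.id to the JOIN

Corrected query:
SELECT c.id, p.name, c.amount FROM customers p JOIN purchases c ON c.customer_id = p.id

Result:
id | name  | amount 
---+-------+--------
1  | Frank | 1587.89
2  | Alice | 1068.23
3  | Dave  | 1899.27
4  | Frank | 334.01 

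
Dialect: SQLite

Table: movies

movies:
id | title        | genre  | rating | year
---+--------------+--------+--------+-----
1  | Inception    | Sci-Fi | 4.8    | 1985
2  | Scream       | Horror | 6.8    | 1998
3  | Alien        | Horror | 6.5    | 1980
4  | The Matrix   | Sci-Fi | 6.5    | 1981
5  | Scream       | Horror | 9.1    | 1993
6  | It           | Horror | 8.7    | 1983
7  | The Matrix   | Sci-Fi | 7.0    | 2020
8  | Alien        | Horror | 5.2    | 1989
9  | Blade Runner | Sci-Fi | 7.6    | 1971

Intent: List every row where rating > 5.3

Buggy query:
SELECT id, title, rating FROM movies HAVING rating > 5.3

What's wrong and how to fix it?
Bug: This is a non-aggregate query (no GROUP BY, no aggregates), so in SQLite the HAVING clause is invalid here; a row-level condition belongs in WHERE

Fix: Use WHERE for row-level filtering

Corrected query:
SELECT id, title, rating FROM movies WHERE rating > 5.3

Result:
id | title        | rating
---+--------------+-------
2  | Scream       | 6.8   
3  | Alien        | 6.5   
4  | The Matrix   | 6.5   
5  | Scream       | 9.1   
6  | It           | 8.7   
7  | The Matrix   | 7     
9  | Blade Runner | 7.6   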